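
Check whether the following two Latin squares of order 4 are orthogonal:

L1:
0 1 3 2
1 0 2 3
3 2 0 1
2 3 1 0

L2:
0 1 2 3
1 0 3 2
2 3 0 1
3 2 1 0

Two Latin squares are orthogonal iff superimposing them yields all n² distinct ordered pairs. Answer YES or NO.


Form the n² = 16 superimposed pairs (L1[i][j], L2[i][j]), row by row (rows and columns indexed from 0):
row 0: (0,0) (1,1) (3,2) (2,3)
row 1: (1,1) (0,0) (2,3) (3,2)
row 2: (3,2) (2,3) (0,0) (1,1)
row 3: (2,3) (3,2) (1,1) (0,0)
Orthogonality requires all 16 pairs distinct.
But the pair (1,1) repeats: cell (0,1) has L1 = 1, L2 = 1, and cell (1,0) has L1 = 1, L2 = 1.
A repeated pair means some other pair never occurs (only 4 distinct pairs out of 16), so the squares are not orthogonal.
Conclusion: NO.

NO


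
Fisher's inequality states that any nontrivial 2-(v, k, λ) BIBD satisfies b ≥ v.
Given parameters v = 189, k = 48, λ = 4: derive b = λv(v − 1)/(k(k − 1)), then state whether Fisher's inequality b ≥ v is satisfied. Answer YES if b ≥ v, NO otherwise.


r = λ(v − 1)/(k − 1) = 4·188/47 = 16.
b = vr/k = 189·16/48 = 63.
Fisher's inequality: b ≥ v ⇔ 63 ≥ 189? NO.

NO


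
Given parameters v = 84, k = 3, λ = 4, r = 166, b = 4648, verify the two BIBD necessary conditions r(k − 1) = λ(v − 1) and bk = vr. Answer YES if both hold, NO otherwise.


Condition (i): r(k − 1) = 166·2 = 332; λ(v − 1) = 4·83 = 332. Match? YES.
Condition (ii): bk = 4648·3 = 13944; vr = 84·166 = 13944. Match? YES.
Both conditions hold? YES.

YES


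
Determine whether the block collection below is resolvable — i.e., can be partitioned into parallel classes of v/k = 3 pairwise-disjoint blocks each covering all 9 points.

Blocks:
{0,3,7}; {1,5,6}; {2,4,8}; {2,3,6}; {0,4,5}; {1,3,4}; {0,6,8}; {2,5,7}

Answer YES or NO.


v = 9, block size k = 3, number of blocks = 8.
For resolvability, blocks must partition into parallel classes of size v/k = 3.
Total blocks must therefore be a multiple of 3: 8 = 3·2 + 2 ⇒ not divisible ✗.
Resolvable? NO.

NO


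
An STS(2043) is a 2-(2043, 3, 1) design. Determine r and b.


An STS(v) is a 2-(v, 3, 1) BIBD: block size k = 3, λ = 1.
Replication: r(k − 1) = λ(v − 1) ⇒ r·2 = 2043 − 1 = 2042 ⇒ r = 1021.
Block count: bk = vr ⇒ b·3 = 2043·1021 = 2085903 ⇒ b = 695301.

r = 1021, b = 695301.


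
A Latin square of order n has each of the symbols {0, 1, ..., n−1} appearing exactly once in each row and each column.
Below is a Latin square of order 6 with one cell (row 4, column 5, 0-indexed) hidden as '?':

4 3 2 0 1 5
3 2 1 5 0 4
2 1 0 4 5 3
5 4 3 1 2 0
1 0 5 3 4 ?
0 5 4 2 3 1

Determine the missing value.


Row 4 contains symbols [0, 1, 3, 4, 5] — missing [2].
Column 5 contains symbols [0, 1, 3, 4, 5] — missing [2].
The missing symbol must appear in both missing sets; intersection = [2].
Therefore the hidden value is 2.

Missing value = 2.


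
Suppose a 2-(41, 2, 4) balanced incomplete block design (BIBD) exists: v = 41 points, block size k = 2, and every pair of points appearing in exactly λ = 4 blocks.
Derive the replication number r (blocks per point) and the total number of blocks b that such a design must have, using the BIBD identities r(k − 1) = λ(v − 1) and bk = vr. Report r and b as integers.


Any 2-(v, k, λ) BIBD satisfies two necessary conditions:
  (i)  Each point sits in r blocks, and counting incidences through any fixed point gives r(k − 1) = λ(v − 1), so r = λ(v − 1)/(k − 1).
  (ii) Total incidences bk = vr, so b = vr/k.
Step 1: r = λ(v − 1)/(k − 1) = 4·(41 − 1)/(2 − 1) = 4·40/1 = 160/1 = 160.
Step 2: b = vr/k = 41·160/2 = 6560/2 = 3280.
Check integrality: r = 160 ∈ Z ✓, b = 3280 ∈ Z ✓.
(These identities are necessary conditions: they determine r and b for any design with these parameters, but do not by themselves prove that one exists.)

r = 160, b = 3280.


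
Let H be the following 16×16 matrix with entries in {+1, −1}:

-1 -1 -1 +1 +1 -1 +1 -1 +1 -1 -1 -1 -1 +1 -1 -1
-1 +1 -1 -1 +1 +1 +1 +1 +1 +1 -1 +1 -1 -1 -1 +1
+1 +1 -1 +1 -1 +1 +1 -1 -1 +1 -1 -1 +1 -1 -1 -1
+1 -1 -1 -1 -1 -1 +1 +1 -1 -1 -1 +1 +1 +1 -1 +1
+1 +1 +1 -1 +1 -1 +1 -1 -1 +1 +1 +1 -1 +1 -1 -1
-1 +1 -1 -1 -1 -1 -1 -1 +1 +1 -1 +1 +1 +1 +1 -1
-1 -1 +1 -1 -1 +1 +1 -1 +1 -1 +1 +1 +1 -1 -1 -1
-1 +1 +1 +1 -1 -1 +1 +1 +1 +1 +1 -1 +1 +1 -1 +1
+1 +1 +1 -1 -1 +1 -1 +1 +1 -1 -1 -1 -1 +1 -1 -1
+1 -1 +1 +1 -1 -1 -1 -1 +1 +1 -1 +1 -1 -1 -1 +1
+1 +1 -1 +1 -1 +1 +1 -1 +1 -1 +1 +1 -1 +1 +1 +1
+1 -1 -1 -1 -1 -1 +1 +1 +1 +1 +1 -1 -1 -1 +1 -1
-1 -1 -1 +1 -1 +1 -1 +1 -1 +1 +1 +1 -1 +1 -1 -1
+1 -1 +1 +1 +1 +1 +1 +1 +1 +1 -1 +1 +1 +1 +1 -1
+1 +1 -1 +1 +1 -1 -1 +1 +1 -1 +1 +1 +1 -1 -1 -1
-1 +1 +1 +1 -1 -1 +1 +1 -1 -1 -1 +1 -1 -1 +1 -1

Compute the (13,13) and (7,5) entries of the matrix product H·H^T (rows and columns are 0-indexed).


Row 5 of H: [-1, 1, -1, -1, -1, -1, -1, -1, 1, 1, -1, 1, 1, 1, 1, -1].
Row 7 of H: [-1, 1, 1, 1, -1, -1, 1, 1, 1, 1, 1, -1, 1, 1, -1, 1].
Row 13 of H: [1, -1, 1, 1, 1, 1, 1, 1, 1, 1, -1, 1, 1, 1, 1, -1].
(H·H^T)[13][13] = Σ_j H[13][j]·H[13][j] = (1)² + (-1)² + (1)² + (1)² + (1)² + (1)² + (1)² + (1)² + (1)² + (1)² + (-1)² + (1)² + (1)² + (1)² + (1)² + (-1)² = 1 + 1 + 1 + 1 + 1 + 1 + 1 + 1 + 1 + 1 + 1 + 1 + 1 + 1 + 1 + 1 = 16.
(H·H^T)[7][5] = Σ_j H[7][j]·H[5][j] = (-1)·(-1) + (1)·(1) + (1)·(-1) + (1)·(-1) + (-1)·(-1) + (-1)·(-1) + (1)·(-1) + (1)·(-1) + (1)·(1) + (1)·(1) + (1)·(-1) + (-1)·(1) + (1)·(1) + (1)·(1) + (-1)·(1) + (1)·(-1) = 1 + 1 + -1 + -1 + 1 + 1 + -1 + -1 + 1 + 1 + -1 + -1 + 1 + 1 + -1 + -1 = 0.
So rows 7 and 5 are orthogonal; the diagonal entry equals n = 16.

(13,13) entry = 16; (7,5) entry = 0.


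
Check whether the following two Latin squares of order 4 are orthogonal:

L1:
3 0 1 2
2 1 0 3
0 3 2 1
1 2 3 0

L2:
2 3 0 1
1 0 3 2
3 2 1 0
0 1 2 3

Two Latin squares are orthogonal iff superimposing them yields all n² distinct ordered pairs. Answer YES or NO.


Form the n² = 16 superimposed pairs (L1[i][j], L2[i][j]), row by row (rows and columns indexed from 0):
row 0: (3,2) (0,3) (1,0) (2,1)
row 1: (2,1) (1,0) (0,3) (3,2)
row 2: (0,3) (3,2) (2,1) (1,0)
row 3: (1,0) (2,1) (3,2) (0,3)
Orthogonality requires all 16 pairs distinct.
But the pair (2,1) repeats: cell (0,3) has L1 = 2, L2 = 1, and cell (1,0) has L1 = 2, L2 = 1.
A repeated pair means some other pair never occurs (only 4 distinct pairs out of 16), so the squares are not orthogonal.
Conclusion: NO.

NO


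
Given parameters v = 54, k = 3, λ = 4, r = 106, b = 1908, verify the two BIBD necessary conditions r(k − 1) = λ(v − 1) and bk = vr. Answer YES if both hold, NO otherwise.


Condition (i): r(k − 1) = 106·2 = 212; λ(v − 1) = 4·53 = 212. Match? YES.
Condition (ii): bk = 1908·3 = 5724; vr = 54·106 = 5724. Match? YES.
Both conditions hold? YES.

YES


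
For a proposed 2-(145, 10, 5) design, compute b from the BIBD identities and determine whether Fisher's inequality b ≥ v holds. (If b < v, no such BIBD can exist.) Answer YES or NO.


r = λ(v − 1)/(k − 1) = 5·144/9 = 80.
b = vr/k = 145·80/10 = 1160.
Fisher's inequality: b ≥ v ⇔ 1160 ≥ 145? YES.

YES


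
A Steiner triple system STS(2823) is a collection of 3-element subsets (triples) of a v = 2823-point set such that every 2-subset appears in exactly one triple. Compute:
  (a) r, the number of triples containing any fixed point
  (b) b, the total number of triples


An STS(v) is a 2-(v, 3, 1) BIBD: block size k = 3, λ = 1.
Replication: r(k − 1) = λ(v − 1) ⇒ r·2 = 2823 − 1 = 2822 ⇒ r = 1411.
Block count: bk = vr ⇒ b·3 = 2823·1411 = 3983253 ⇒ b = 1327751.

r = 1411, b = 1327751.


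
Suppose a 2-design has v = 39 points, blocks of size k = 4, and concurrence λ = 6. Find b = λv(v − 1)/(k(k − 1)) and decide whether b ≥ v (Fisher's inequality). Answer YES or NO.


r = λ(v − 1)/(k − 1) = 6·38/3 = 76.
b = vr/k = 39·76/4 = 741.
Fisher's inequality: b ≥ v ⇔ 741 ≥ 39? YES.

YES


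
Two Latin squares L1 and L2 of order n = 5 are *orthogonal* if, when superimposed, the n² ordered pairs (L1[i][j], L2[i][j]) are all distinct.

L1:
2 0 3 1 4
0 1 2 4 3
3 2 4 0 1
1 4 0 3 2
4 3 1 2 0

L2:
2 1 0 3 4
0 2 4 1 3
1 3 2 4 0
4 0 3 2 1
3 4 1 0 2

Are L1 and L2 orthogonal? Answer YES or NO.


Form the n² = 25 superimposed pairs (L1[i][j], L2[i][j]), row by row (rows and columns indexed from 0):
row 0: (2,2) (0,1) (3,0) (1,3) (4,4)
row 1: (0,0) (1,2) (2,4) (4,1) (3,3)
row 2: (3,1) (2,3) (4,2) (0,4) (1,0)
row 3: (1,4) (4,0) (0,3) (3,2) (2,1)
row 4: (4,3) (3,4) (1,1) (2,0) (0,2)
Orthogonality requires all 25 pairs distinct.
Check by first coordinate: for each symbol s of L1, list the L2 entries in the n cells where L1 = s; they must all differ.
  L1 = 0: L2 entries (in reading order) 1, 0, 4, 3, 2 — all 5 distinct ✓
  L1 = 1: L2 entries (in reading order) 3, 2, 0, 4, 1 — all 5 distinct ✓
  L1 = 2: L2 entries (in reading order) 2, 4, 3, 1, 0 — all 5 distinct ✓
  L1 = 3: L2 entries (in reading order) 0, 3, 1, 2, 4 — all 5 distinct ✓
  L1 = 4: L2 entries (in reading order) 4, 1, 2, 0, 3 — all 5 distinct ✓
Every symbol of L1 meets every symbol of L2 exactly once, so all 25 pairs are distinct (25 of 25).
Conclusion: YES.

YES


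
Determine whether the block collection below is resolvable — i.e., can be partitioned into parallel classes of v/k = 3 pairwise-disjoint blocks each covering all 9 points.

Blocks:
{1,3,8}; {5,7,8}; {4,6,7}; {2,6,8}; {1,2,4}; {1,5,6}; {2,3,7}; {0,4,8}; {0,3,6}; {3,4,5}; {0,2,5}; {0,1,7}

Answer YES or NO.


v = 9, block size k = 3, number of blocks = 12.
For resolvability, blocks must partition into parallel classes of size v/k = 3.
Total blocks must therefore be a multiple of 3: 12 = 3·4 + 0 ⇒ divisible ✓.
Greedy packing gives 4 candidate class(es). Each should be a full parallel class (size 3, covers all 9 points).
  Class 1 (3 blocks): {1,3,8}; {4,6,7}; {0,2,5}. Points covered: [0, 1, 2, 3, 4, 5, 6, 7, 8].
  Class 2 (3 blocks): {5,7,8}; {1,2,4}; {0,3,6}. Points covered: [0, 1, 2, 3, 4, 5, 6, 7, 8].
  Class 3 (3 blocks): {2,6,8}; {3,4,5}; {0,1,7}. Points covered: [0, 1, 2, 3, 4, 5, 6, 7, 8].
  Class 4 (3 blocks): {1,5,6}; {2,3,7}; {0,4,8}. Points covered: [0, 1, 2, 3, 4, 5, 6, 7, 8].
All classes full (size 3)? YES. All classes cover every point? YES.
Resolvable? YES.

YES


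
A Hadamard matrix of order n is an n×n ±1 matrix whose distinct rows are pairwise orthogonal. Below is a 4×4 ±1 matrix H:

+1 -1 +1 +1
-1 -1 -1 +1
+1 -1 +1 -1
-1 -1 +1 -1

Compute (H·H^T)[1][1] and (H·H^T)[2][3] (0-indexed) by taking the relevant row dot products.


Row 1 of H: [-1, -1, -1, 1].
Row 2 of H: [1, -1, 1, -1].
Row 3 of H: [-1, -1, 1, -1].
(H·H^T)[1][1] = Σ_j H[1][j]·H[1][j] = (-1)² + (-1)² + (-1)² + (1)² = 1 + 1 + 1 + 1 = 4.
(H·H^T)[2][3] = Σ_j H[2][j]·H[3][j] = (1)·(-1) + (-1)·(-1) + (1)·(1) + (-1)·(-1) = -1 + 1 + 1 + 1 = 2.
Rows 2 and 3 are not orthogonal (dot product = 2 ≠ 0), so H is not a Hadamard matrix.

(1,1) entry = 4; (2,3) entry = 2.


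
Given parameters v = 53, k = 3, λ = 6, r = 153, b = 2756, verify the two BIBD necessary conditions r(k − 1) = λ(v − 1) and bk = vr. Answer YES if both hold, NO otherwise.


Condition (i): r(k − 1) = 153·2 = 306; λ(v − 1) = 6·52 = 312. Match? NO.
Condition (ii): bk = 2756·3 = 8268; vr = 53·153 = 8109. Match? NO.
Both conditions hold? NO.

NO


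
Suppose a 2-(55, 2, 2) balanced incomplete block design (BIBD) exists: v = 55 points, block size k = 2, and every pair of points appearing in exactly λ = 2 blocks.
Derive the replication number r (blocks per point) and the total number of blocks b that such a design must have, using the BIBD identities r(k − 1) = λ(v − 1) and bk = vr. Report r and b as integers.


Any 2-(v, k, λ) BIBD satisfies two necessary conditions:
  (i)  Each point sits in r blocks, and counting incidences through any fixed point gives r(k − 1) = λ(v − 1), so r = λ(v − 1)/(k − 1).
  (ii) Total incidences bk = vr, so b = vr/k.
Step 1: r = λ(v − 1)/(k − 1) = 2·(55 − 1)/(2 − 1) = 2·54/1 = 108/1 = 108.
Step 2: b = vr/k = 55·108/2 = 5940/2 = 2970.
Check integrality: r = 108 ∈ Z ✓, b = 2970 ∈ Z ✓.
(These identities are necessary conditions: they determine r and b for any design with these parameters, but do not by themselves prove that one exists.)

r = 108, b = 2970.


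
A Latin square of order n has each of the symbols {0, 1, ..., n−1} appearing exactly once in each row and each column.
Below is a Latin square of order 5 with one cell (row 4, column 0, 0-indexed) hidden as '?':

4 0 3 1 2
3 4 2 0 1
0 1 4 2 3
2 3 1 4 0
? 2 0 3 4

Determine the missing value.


Row 4 contains symbols [0, 2, 3, 4] — missing [1].
Column 0 contains symbols [0, 2, 3, 4] — missing [1].
The missing symbol must appear in both missing sets; intersection = [1].
Therefore the hidden value is 1.

Missing value = 1.


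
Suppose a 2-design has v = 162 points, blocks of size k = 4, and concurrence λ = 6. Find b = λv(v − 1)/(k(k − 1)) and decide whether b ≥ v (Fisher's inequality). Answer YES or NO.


b = λv(v − 1)/(k(k − 1)) = 6·162·161/(4·3) = 156492/12 = 13041.
Compare with v = 162: b ≥ v, so Fisher's inequality holds.

YES


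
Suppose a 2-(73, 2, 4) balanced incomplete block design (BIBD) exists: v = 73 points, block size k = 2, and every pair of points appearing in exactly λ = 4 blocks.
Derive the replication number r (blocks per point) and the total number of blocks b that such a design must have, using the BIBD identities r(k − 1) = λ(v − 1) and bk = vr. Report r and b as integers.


Any 2-(v, k, λ) BIBD satisfies two necessary conditions:
  (i)  Each point sits in r blocks, and counting incidences through any fixed point gives r(k − 1) = λ(v − 1), so r = λ(v − 1)/(k − 1).
  (ii) Total incidences bk = vr, so b = vr/k.
Step 1: r = λ(v − 1)/(k − 1) = 4·(73 − 1)/(2 − 1) = 4·72/1 = 288/1 = 288.
Step 2: b = vr/k = 73·288/2 = 21024/2 = 10512.
Check integrality: r = 288 ∈ Z ✓, b = 10512 ∈ Z ✓.
(These identities are necessary conditions: they determine r and b for any design with these parameters, but do not by themselves prove that one exists.)

r = 288, b = 10512.


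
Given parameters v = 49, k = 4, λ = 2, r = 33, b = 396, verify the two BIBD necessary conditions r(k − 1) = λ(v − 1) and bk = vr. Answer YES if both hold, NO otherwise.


Condition (i): r(k − 1) = 33·3 = 99; λ(v − 1) = 2·48 = 96. Match? NO.
Condition (ii): bk = 396·4 = 1584; vr = 49·33 = 1617. Match? NO.
Both conditions hold? NO.

NO


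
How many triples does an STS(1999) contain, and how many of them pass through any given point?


An STS(v) is a 2-(v, 3, 1) BIBD: block size k = 3, λ = 1.
Replication: r(k − 1) = λ(v − 1) ⇒ r·2 = 1999 − 1 = 1998 ⇒ r = 999.
Block count: bk = vr ⇒ b·3 = 1999·999 = 1997001 ⇒ b = 665667.
(Check via b = v(v − 1)/6 = 1999·1998/6 = 3994002/6 = 665667.)

r = 999, b = 665667.


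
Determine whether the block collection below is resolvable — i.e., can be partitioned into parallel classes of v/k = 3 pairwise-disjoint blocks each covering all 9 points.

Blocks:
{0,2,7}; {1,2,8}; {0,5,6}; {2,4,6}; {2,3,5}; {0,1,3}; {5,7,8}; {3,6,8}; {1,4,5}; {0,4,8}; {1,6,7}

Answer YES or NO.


v = 9, block size k = 3, number of blocks = 11.
For resolvability, blocks must partition into parallel classes of size v/k = 3.
Total blocks must therefore be a multiple of 3: 11 = 3·3 + 2 ⇒ not divisible ✗.
Resolvable? NO.

NO


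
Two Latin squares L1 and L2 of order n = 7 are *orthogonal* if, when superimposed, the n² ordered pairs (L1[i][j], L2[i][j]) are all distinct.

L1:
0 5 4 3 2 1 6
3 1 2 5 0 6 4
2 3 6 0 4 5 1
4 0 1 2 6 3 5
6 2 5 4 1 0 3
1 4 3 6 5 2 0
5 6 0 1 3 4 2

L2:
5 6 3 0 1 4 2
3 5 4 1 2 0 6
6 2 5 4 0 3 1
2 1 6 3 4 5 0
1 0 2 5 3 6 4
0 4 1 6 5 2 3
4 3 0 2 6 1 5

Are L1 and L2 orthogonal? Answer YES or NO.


Form the n² = 49 superimposed pairs (L1[i][j], L2[i][j]), row by row (rows and columns indexed from 0):
row 0: (0,5) (5,6) (4,3) (3,0) (2,1) (1,4) (6,2)
row 1: (3,3) (1,5) (2,4) (5,1) (0,2) (6,0) (4,6)
row 2: (2,6) (3,2) (6,5) (0,4) (4,0) (5,3) (1,1)
row 3: (4,2) (0,1) (1,6) (2,3) (6,4) (3,5) (5,0)
row 4: (6,1) (2,0) (5,2) (4,5) (1,3) (0,6) (3,4)
row 5: (1,0) (4,4) (3,1) (6,6) (5,5) (2,2) (0,3)
row 6: (5,4) (6,3) (0,0) (1,2) (3,6) (4,1) (2,5)
Orthogonality requires all 49 pairs distinct.
Check by first coordinate: for each symbol s of L1, list the L2 entries in the n cells where L1 = s; they must all differ.
  L1 = 0: L2 entries (in reading order) 5, 2, 4, 1, 6, 3, 0 — all 7 distinct ✓
  L1 = 1: L2 entries (in reading order) 4, 5, 1, 6, 3, 0, 2 — all 7 distinct ✓
  L1 = 2: L2 entries (in reading order) 1, 4, 6, 3, 0, 2, 5 — all 7 distinct ✓
  L1 = 3: L2 entries (in reading order) 0, 3, 2, 5, 4, 1, 6 — all 7 distinct ✓
  L1 = 4: L2 entries (in reading order) 3, 6, 0, 2, 5, 4, 1 — all 7 distinct ✓
  L1 = 5: L2 entries (in reading order) 6, 1, 3, 0, 2, 5, 4 — all 7 distinct ✓
  L1 = 6: L2 entries (in reading order) 2, 0, 5, 4, 1, 6, 3 — all 7 distinct ✓
Every symbol of L1 meets every symbol of L2 exactly once, so all 49 pairs are distinct (49 of 49).
Conclusion: YES.

YES


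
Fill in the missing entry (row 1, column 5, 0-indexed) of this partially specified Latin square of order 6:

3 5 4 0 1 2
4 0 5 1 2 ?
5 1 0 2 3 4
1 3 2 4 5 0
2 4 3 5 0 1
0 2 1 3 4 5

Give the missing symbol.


Row 1 contains symbols [0, 1, 2, 4, 5] — missing [3].
Column 5 contains symbols [0, 1, 2, 4, 5] — missing [3].
The missing symbol must appear in both missing sets; intersection = [3].
Therefore the hidden value is 3.

Missing value = 3.


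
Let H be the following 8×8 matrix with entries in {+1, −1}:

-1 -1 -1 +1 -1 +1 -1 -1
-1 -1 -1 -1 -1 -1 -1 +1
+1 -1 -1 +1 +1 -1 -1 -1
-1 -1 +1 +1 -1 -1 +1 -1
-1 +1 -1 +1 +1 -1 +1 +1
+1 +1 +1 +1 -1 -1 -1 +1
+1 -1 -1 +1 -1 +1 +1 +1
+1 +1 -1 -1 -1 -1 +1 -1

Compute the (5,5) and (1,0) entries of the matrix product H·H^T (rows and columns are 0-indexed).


Row 0 of H: [-1, -1, -1, 1, -1, 1, -1, -1].
Row 1 of H: [-1, -1, -1, -1, -1, -1, -1, 1].
Row 5 of H: [1, 1, 1, 1, -1, -1, -1, 1].
(H·H^T)[5][5] = Σ_j H[5][j]·H[5][j] = (1)² + (1)² + (1)² + (1)² + (-1)² + (-1)² + (-1)² + (1)² = 1 + 1 + 1 + 1 + 1 + 1 + 1 + 1 = 8.
(H·H^T)[1][0] = Σ_j H[1][j]·H[0][j] = (-1)·(-1) + (-1)·(-1) + (-1)·(-1) + (-1)·(1) + (-1)·(-1) + (-1)·(1) + (-1)·(-1) + (1)·(-1) = 1 + 1 + 1 + -1 + 1 + -1 + 1 + -1 = 2.
Rows 1 and 0 are not orthogonal (dot product = 2 ≠ 0), so H is not a Hadamard matrix.

(5,5) entry = 8; (1,0) entry = 2.


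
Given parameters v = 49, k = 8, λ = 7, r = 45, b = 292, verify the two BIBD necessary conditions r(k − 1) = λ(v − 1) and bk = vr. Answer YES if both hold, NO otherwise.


Condition (i): r(k − 1) = 45·7 = 315; λ(v − 1) = 7·48 = 336. Match? NO.
Condition (ii): bk = 292·8 = 2336; vr = 49·45 = 2205. Match? NO.
Both conditions hold? NO.

NO


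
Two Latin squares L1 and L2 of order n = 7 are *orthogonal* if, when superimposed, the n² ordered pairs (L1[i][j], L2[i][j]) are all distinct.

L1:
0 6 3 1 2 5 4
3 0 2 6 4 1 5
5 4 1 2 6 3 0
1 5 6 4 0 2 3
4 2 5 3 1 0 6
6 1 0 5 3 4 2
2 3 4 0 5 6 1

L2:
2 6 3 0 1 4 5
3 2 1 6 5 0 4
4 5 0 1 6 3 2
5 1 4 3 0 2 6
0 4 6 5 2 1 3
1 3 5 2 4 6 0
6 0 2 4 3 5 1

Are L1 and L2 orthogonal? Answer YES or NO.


Form the n² = 49 superimposed pairs (L1[i][j], L2[i][j]), row by row (rows and columns indexed from 0):
row 0: (0,2) (6,6) (3,3) (1,0) (2,1) (5,4) (4,5)
row 1: (3,3) (0,2) (2,1) (6,6) (4,5) (1,0) (5,4)
row 2: (5,4) (4,5) (1,0) (2,1) (6,6) (3,3) (0,2)
row 3: (1,5) (5,1) (6,4) (4,3) (0,0) (2,2) (3,6)
row 4: (4,0) (2,4) (5,6) (3,5) (1,2) (0,1) (6,3)
row 5: (6,1) (1,3) (0,5) (5,2) (3,4) (4,6) (2,0)
row 6: (2,6) (3,0) (4,2) (0,4) (5,3) (6,5) (1,1)
Orthogonality requires all 49 pairs distinct.
But the pair (3,3) repeats: cell (0,2) has L1 = 3, L2 = 3, and cell (1,0) has L1 = 3, L2 = 3.
A repeated pair means some other pair never occurs (only 35 distinct pairs out of 49), so the squares are not orthogonal.
Conclusion: NO.

NO


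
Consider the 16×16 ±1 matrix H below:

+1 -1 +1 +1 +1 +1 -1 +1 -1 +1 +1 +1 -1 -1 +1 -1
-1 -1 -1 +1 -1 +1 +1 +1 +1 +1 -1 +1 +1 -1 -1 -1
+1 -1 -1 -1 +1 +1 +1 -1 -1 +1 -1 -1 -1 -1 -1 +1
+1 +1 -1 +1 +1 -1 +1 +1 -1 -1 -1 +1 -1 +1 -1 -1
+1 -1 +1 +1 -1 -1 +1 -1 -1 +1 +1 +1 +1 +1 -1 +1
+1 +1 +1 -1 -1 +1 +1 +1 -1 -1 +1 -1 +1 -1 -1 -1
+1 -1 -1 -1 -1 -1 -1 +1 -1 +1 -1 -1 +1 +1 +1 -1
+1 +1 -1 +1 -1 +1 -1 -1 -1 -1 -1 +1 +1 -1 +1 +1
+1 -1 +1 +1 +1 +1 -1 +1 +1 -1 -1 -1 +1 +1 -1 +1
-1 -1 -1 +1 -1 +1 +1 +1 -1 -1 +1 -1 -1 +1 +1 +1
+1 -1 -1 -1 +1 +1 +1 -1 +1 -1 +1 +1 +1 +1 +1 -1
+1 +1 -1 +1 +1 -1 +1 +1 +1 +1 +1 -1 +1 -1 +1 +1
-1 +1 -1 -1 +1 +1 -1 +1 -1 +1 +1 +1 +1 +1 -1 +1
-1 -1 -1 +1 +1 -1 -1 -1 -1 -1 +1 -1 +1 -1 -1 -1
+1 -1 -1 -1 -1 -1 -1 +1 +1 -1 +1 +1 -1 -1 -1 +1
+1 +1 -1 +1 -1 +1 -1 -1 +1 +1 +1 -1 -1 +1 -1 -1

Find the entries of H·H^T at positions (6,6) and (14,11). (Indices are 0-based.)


Row 6 of H: [1, -1, -1, -1, -1, -1, -1, 1, -1, 1, -1, -1, 1, 1, 1, -1].
Row 11 of H: [1, 1, -1, 1, 1, -1, 1, 1, 1, 1, 1, -1, 1, -1, 1, 1].
Row 14 of H: [1, -1, -1, -1, -1, -1, -1, 1, 1, -1, 1, 1, -1, -1, -1, 1].
(H·H^T)[6][6] = Σ_j H[6][j]·H[6][j] = (1)² + (-1)² + (-1)² + (-1)² + (-1)² + (-1)² + (-1)² + (1)² + (-1)² + (1)² + (-1)² + (-1)² + (1)² + (1)² + (1)² + (-1)² = 1 + 1 + 1 + 1 + 1 + 1 + 1 + 1 + 1 + 1 + 1 + 1 + 1 + 1 + 1 + 1 = 16.
(H·H^T)[14][11] = Σ_j H[14][j]·H[11][j] = (1)·(1) + (-1)·(1) + (-1)·(-1) + (-1)·(1) + (-1)·(1) + (-1)·(-1) + (-1)·(1) + (1)·(1) + (1)·(1) + (-1)·(1) + (1)·(1) + (1)·(-1) + (-1)·(1) + (-1)·(-1) + (-1)·(1) + (1)·(1) = 1 + -1 + 1 + -1 + -1 + 1 + -1 + 1 + 1 + -1 + 1 + -1 + -1 + 1 + -1 + 1 = 0.
So rows 14 and 11 are orthogonal; the diagonal entry equals n = 16.

(6,6) entry = 16; (14,11) entry = 0.


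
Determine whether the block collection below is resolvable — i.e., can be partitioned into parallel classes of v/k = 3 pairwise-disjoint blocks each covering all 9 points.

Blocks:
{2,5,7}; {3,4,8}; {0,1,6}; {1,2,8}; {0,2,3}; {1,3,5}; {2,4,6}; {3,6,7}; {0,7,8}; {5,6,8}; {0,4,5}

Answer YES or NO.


v = 9, block size k = 3, number of blocks = 11.
For resolvability, blocks must partition into parallel classes of size v/k = 3.
Total blocks must therefore be a multiple of 3: 11 = 3·3 + 2 ⇒ not divisible ✗.
Resolvable? NO.

NO


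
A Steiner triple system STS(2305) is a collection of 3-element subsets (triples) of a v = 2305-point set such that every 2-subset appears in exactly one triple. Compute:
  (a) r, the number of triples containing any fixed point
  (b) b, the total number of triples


An STS(v) is a 2-(v, 3, 1) BIBD: block size k = 3, λ = 1.
Replication: r(k − 1) = λ(v − 1) ⇒ r·2 = 2305 − 1 = 2304 ⇒ r = 1152.
Block count: b = v(v − 1)/6 = 2305·2304/6 = 5310720/6 = 885120.

r = 1152, b = 885120.


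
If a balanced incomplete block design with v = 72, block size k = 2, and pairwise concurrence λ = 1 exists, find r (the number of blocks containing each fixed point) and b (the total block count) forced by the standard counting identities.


Any 2-(v, k, λ) BIBD satisfies two necessary conditions:
  (i)  Each point sits in r blocks, and counting incidences through any fixed point gives r(k − 1) = λ(v − 1), so r = λ(v − 1)/(k − 1).
  (ii) Total incidences bk = vr, so b = vr/k.
Step 1: r = λ(v − 1)/(k − 1) = 1·(72 − 1)/(2 − 1) = 1·71/1 = 71/1 = 71.
Step 2: b = vr/k = 72·71/2 = 5112/2 = 2556.
Check integrality: r = 71 ∈ Z ✓, b = 2556 ∈ Z ✓.
(These identities are necessary conditions: they determine r and b for any design with these parameters, but do not by themselves prove that one exists.)

r = 71, b = 2556.


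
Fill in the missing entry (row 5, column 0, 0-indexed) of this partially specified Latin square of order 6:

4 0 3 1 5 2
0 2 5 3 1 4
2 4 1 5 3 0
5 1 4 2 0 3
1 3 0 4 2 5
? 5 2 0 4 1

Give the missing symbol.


Row 5 contains symbols [0, 1, 2, 4, 5] — missing [3].
Column 0 contains symbols [0, 1, 2, 4, 5] — missing [3].
The missing symbol must appear in both missing sets; intersection = [3].
Therefore the hidden value is 3.

Missing value = 3.


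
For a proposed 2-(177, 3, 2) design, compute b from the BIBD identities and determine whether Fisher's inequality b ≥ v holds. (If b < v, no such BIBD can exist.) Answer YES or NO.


b = λv(v − 1)/(k(k − 1)) = 2·177·176/(3·2) = 62304/6 = 10384.
Compare with v = 177: b ≥ v, so Fisher's inequality holds.

YES


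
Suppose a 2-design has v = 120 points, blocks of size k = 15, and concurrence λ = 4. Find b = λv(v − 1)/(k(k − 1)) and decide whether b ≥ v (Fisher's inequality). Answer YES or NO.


r = λ(v − 1)/(k − 1) = 4·119/14 = 34.
b = vr/k = 120·34/15 = 272.
Fisher's inequality: b ≥ v ⇔ 272 ≥ 120? YES.

YES


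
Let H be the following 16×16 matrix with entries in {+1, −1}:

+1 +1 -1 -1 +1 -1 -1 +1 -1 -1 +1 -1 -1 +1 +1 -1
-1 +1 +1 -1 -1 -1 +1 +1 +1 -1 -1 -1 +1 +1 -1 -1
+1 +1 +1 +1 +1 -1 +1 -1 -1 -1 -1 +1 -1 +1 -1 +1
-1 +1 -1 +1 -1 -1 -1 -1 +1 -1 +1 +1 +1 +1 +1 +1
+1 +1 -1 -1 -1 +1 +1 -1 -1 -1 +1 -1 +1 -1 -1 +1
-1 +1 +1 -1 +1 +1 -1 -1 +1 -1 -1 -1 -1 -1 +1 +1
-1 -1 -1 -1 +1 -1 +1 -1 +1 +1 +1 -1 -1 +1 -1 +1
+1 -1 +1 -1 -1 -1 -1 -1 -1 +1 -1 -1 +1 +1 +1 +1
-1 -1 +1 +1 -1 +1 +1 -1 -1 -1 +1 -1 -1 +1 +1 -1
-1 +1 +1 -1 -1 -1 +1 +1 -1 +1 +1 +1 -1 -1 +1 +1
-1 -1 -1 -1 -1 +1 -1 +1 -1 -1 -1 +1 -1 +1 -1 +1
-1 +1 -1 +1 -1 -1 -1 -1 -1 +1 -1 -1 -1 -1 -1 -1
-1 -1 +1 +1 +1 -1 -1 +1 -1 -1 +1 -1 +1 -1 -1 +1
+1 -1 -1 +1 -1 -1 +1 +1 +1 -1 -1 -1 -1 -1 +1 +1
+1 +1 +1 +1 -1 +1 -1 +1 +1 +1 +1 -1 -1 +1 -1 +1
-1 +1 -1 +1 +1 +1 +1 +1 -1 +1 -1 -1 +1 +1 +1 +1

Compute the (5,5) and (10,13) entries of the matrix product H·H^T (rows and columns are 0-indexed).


Row 5 of H: [-1, 1, 1, -1, 1, 1, -1, -1, 1, -1, -1, -1, -1, -1, 1, 1].
Row 10 of H: [-1, -1, -1, -1, -1, 1, -1, 1, -1, -1, -1, 1, -1, 1, -1, 1].
Row 13 of H: [1, -1, -1, 1, -1, -1, 1, 1, 1, -1, -1, -1, -1, -1, 1, 1].
(H·H^T)[5][5] = Σ_j H[5][j]·H[5][j] = (-1)² + (1)² + (1)² + (-1)² + (1)² + (1)² + (-1)² + (-1)² + (1)² + (-1)² + (-1)² + (-1)² + (-1)² + (-1)² + (1)² + (1)² = 1 + 1 + 1 + 1 + 1 + 1 + 1 + 1 + 1 + 1 + 1 + 1 + 1 + 1 + 1 + 1 = 16.
(H·H^T)[10][13] = Σ_j H[10][j]·H[13][j] = (-1)·(1) + (-1)·(-1) + (-1)·(-1) + (-1)·(1) + (-1)·(-1) + (1)·(-1) + (-1)·(1) + (1)·(1) + (-1)·(1) + (-1)·(-1) + (-1)·(-1) + (1)·(-1) + (-1)·(-1) + (1)·(-1) + (-1)·(1) + (1)·(1) = -1 + 1 + 1 + -1 + 1 + -1 + -1 + 1 + -1 + 1 + 1 + -1 + 1 + -1 + -1 + 1 = 0.
So rows 10 and 13 are orthogonal; the diagonal entry equals n = 16.

(5,5) entry = 16; (10,13) entry = 0.


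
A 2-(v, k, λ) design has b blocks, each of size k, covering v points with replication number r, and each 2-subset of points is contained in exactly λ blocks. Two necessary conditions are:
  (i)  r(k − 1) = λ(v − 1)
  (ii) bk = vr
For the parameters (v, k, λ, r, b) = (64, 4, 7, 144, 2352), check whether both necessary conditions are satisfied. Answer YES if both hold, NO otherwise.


Condition (i): r(k − 1) = 144·3 = 432; λ(v − 1) = 7·63 = 441. Match? NO.
Condition (ii): bk = 2352·4 = 9408; vr = 64·144 = 9216. Match? NO.
Both conditions hold? NO.

NO


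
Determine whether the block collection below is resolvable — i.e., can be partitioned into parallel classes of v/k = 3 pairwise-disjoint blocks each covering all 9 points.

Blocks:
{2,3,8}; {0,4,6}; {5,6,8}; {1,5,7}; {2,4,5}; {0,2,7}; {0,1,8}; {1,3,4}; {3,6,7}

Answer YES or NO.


v = 9, block size k = 3, number of blocks = 9.
For resolvability, blocks must partition into parallel classes of size v/k = 3.
Total blocks must therefore be a multiple of 3: 9 = 3·3 + 0 ⇒ divisible ✓.
Greedy packing gives 3 candidate class(es). Each should be a full parallel class (size 3, covers all 9 points).
  Class 1 (3 blocks): {2,3,8}; {0,4,6}; {1,5,7}. Points covered: [0, 1, 2, 3, 4, 5, 6, 7, 8].
  Class 2 (3 blocks): {5,6,8}; {0,2,7}; {1,3,4}. Points covered: [0, 1, 2, 3, 4, 5, 6, 7, 8].
  Class 3 (3 blocks): {2,4,5}; {0,1,8}; {3,6,7}. Points covered: [0, 1, 2, 3, 4, 5, 6, 7, 8].
All classes full (size 3)? YES. All classes cover every point? YES.
Resolvable? YES.

YES


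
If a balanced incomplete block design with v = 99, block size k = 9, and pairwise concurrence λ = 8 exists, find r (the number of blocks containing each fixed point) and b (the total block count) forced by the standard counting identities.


Any 2-(v, k, λ) BIBD satisfies two necessary conditions:
  (i)  Each point sits in r blocks, and counting incidences through any fixed point gives r(k − 1) = λ(v − 1), so r = λ(v − 1)/(k − 1).
  (ii) Total incidences bk = vr, so b = vr/k.
Step 1: r = λ(v − 1)/(k − 1) = 8·(99 − 1)/(9 − 1) = 8·98/8 = 784/8 = 98.
Step 2: b = vr/k = 99·98/9 = 9702/9 = 1078.
Check integrality: r = 98 ∈ Z ✓, b = 1078 ∈ Z ✓.
(These identities are necessary conditions: they determine r and b for any design with these parameters, but do not by themselves prove that one exists.)

r = 98, b = 1078.


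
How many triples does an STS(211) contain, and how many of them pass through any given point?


An STS(v) is a 2-(v, 3, 1) BIBD: block size k = 3, λ = 1.
Replication: r(k − 1) = λ(v − 1) ⇒ r·2 = 211 − 1 = 210 ⇒ r = 105.
Block count: bk = vr ⇒ b·3 = 211·105 = 22155 ⇒ b = 7385.

r = 105, b = 7385.


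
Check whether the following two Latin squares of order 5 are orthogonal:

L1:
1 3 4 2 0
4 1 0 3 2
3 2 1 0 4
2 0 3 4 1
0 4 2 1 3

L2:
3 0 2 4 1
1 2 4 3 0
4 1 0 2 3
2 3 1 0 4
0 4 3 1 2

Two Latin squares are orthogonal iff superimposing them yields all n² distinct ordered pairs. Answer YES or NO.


Form the n² = 25 superimposed pairs (L1[i][j], L2[i][j]), row by row (rows and columns indexed from 0):
row 0: (1,3) (3,0) (4,2) (2,4) (0,1)
row 1: (4,1) (1,2) (0,4) (3,3) (2,0)
row 2: (3,4) (2,1) (1,0) (0,2) (4,3)
row 3: (2,2) (0,3) (3,1) (4,0) (1,4)
row 4: (0,0) (4,4) (2,3) (1,1) (3,2)
Orthogonality requires all 25 pairs distinct.
Check by first coordinate: for each symbol s of L1, list the L2 entries in the n cells where L1 = s; they must all differ.
  L1 = 0: L2 entries (in reading order) 1, 4, 2, 3, 0 — all 5 distinct ✓
  L1 = 1: L2 entries (in reading order) 3, 2, 0, 4, 1 — all 5 distinct ✓
  L1 = 2: L2 entries (in reading order) 4, 0, 1, 2, 3 — all 5 distinct ✓
  L1 = 3: L2 entries (in reading order) 0, 3, 4, 1, 2 — all 5 distinct ✓
  L1 = 4: L2 entries (in reading order) 2, 1, 3, 0, 4 — all 5 distinct ✓
Every symbol of L1 meets every symbol of L2 exactly once, so all 25 pairs are distinct (25 of 25).
Conclusion: YES.

YES


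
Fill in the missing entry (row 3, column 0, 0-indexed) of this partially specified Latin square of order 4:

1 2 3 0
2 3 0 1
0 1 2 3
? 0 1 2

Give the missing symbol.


Row 3 contains symbols [0, 1, 2] — missing [3].
Column 0 contains symbols [0, 1, 2] — missing [3].
The missing symbol must appear in both missing sets; intersection = [3].
Therefore the hidden value is 3.

Missing value = 3.


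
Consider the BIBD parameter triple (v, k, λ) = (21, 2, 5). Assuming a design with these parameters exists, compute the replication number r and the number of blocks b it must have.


Any 2-(v, k, λ) BIBD satisfies two necessary conditions:
  (i)  Each point sits in r blocks, and counting incidences through any fixed point gives r(k − 1) = λ(v − 1), so r = λ(v − 1)/(k − 1).
  (ii) Total incidences bk = vr, so b = vr/k.
Step 1: r = λ(v − 1)/(k − 1) = 5·(21 − 1)/(2 − 1) = 5·20/1 = 100/1 = 100.
Step 2: b = vr/k = 21·100/2 = 2100/2 = 1050.
Check integrality: r = 100 ∈ Z ✓, b = 1050 ∈ Z ✓.
(These identities are necessary conditions: they determine r and b for any design with these parameters, but do not by themselves prove that one exists.)

r = 100, b = 1050.


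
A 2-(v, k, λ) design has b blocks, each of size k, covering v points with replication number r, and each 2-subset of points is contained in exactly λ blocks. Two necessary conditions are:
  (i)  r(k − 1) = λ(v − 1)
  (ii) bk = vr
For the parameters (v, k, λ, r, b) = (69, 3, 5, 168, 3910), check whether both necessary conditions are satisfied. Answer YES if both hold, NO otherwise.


Condition (i): r(k − 1) = 168·2 = 336; λ(v − 1) = 5·68 = 340. Match? NO.
Condition (ii): bk = 3910·3 = 11730; vr = 69·168 = 11592. Match? NO.
Both conditions hold? NO.

NO


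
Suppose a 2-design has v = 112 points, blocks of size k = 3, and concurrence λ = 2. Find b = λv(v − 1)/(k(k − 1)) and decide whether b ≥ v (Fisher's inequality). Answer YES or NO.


b = λv(v − 1)/(k(k − 1)) = 2·112·111/(3·2) = 24864/6 = 4144.
Compare with v = 112: b ≥ v, so Fisher's inequality holds.

YES


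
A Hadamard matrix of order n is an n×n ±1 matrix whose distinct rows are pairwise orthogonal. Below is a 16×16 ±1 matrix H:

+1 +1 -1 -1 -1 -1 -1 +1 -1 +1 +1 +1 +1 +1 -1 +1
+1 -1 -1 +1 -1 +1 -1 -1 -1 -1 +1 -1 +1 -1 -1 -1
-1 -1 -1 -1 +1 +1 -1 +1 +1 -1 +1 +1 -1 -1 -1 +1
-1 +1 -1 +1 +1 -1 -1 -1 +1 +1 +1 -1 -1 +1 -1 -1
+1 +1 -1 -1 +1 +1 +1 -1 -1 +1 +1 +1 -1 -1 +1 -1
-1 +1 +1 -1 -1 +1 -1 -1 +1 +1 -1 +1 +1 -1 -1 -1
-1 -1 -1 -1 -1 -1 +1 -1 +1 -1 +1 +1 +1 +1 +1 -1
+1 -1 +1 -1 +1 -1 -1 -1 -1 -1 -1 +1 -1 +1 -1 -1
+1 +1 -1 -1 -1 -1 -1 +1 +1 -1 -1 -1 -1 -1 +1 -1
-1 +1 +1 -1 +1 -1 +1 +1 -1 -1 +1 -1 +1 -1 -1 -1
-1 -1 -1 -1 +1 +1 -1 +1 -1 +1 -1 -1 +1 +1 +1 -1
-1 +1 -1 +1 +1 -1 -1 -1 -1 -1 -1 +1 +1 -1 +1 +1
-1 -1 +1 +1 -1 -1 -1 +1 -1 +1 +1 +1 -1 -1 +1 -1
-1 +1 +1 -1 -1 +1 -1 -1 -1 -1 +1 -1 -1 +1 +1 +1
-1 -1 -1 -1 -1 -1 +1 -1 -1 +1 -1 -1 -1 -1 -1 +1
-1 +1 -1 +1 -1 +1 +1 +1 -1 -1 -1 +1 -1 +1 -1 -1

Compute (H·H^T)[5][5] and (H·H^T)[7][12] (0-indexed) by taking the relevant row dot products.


Row 5 of H: [-1, 1, 1, -1, -1, 1, -1, -1, 1, 1, -1, 1, 1, -1, -1, -1].
Row 7 of H: [1, -1, 1, -1, 1, -1, -1, -1, -1, -1, -1, 1, -1, 1, -1, -1].
Row 12 of H: [-1, -1, 1, 1, -1, -1, -1, 1, -1, 1, 1, 1, -1, -1, 1, -1].
(H·H^T)[5][5] = Σ_j H[5][j]·H[5][j] = (-1)² + (1)² + (1)² + (-1)² + (-1)² + (1)² + (-1)² + (-1)² + (1)² + (1)² + (-1)² + (1)² + (1)² + (-1)² + (-1)² + (-1)² = 1 + 1 + 1 + 1 + 1 + 1 + 1 + 1 + 1 + 1 + 1 + 1 + 1 + 1 + 1 + 1 = 16.
(H·H^T)[7][12] = Σ_j H[7][j]·H[12][j] = (1)·(-1) + (-1)·(-1) + (1)·(1) + (-1)·(1) + (1)·(-1) + (-1)·(-1) + (-1)·(-1) + (-1)·(1) + (-1)·(-1) + (-1)·(1) + (-1)·(1) + (1)·(1) + (-1)·(-1) + (1)·(-1) + (-1)·(1) + (-1)·(-1) = -1 + 1 + 1 + -1 + -1 + 1 + 1 + -1 + 1 + -1 + -1 + 1 + 1 + -1 + -1 + 1 = 0.
So rows 7 and 12 are orthogonal; the diagonal entry equals n = 16.

(5,5) entry = 16; (7,12) entry = 0.


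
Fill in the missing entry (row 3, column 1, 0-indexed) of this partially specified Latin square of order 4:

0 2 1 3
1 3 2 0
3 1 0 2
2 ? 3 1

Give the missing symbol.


Row 3 contains symbols [1, 2, 3] — missing [0].
Column 1 contains symbols [1, 2, 3] — missing [0].
The missing symbol must appear in both missing sets; intersection = [0].
Therefore the hidden value is 0.

Missing value = 0.


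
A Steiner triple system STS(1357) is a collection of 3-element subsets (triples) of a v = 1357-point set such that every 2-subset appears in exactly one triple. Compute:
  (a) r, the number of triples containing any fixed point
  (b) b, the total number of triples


An STS(v) is a 2-(v, 3, 1) BIBD: block size k = 3, λ = 1.
Replication: r(k − 1) = λ(v − 1) ⇒ r·2 = 1357 − 1 = 1356 ⇒ r = 678.
Block count: bk = vr ⇒ b·3 = 1357·678 = 920046 ⇒ b = 306682.

r = 678, b = 306682.


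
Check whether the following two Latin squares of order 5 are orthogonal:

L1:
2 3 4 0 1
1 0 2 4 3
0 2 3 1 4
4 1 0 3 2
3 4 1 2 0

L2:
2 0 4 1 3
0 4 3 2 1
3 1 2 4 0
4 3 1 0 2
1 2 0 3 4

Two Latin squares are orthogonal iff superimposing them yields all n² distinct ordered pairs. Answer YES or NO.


Form the n² = 25 superimposed pairs (L1[i][j], L2[i][j]), row by row (rows and columns indexed from 0):
row 0: (2,2) (3,0) (4,4) (0,1) (1,3)
row 1: (1,0) (0,4) (2,3) (4,2) (3,1)
row 2: (0,3) (2,1) (3,2) (1,4) (4,0)
row 3: (4,4) (1,3) (0,1) (3,0) (2,2)
row 4: (3,1) (4,2) (1,0) (2,3) (0,4)
Orthogonality requires all 25 pairs distinct.
But the pair (4,4) repeats: cell (0,2) has L1 = 4, L2 = 4, and cell (3,0) has L1 = 4, L2 = 4.
A repeated pair means some other pair never occurs (only 15 distinct pairs out of 25), so the squares are not orthogonal.
Conclusion: NO.

NO


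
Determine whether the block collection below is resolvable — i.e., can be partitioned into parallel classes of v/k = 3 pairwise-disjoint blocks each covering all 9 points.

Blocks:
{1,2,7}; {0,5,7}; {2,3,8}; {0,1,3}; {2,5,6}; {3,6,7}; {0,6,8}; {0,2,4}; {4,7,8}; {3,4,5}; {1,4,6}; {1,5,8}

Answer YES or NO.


v = 9, block size k = 3, number of blocks = 12.
For resolvability, blocks must partition into parallel classes of size v/k = 3.
Total blocks must therefore be a multiple of 3: 12 = 3·4 + 0 ⇒ divisible ✓.
Greedy packing gives 4 candidate class(es). Each should be a full parallel class (size 3, covers all 9 points).
  Class 1 (3 blocks): {1,2,7}; {0,6,8}; {3,4,5}. Points covered: [0, 1, 2, 3, 4, 5, 6, 7, 8].
  Class 2 (3 blocks): {0,5,7}; {2,3,8}; {1,4,6}. Points covered: [0, 1, 2, 3, 4, 5, 6, 7, 8].
  Class 3 (3 blocks): {0,1,3}; {2,5,6}; {4,7,8}. Points covered: [0, 1, 2, 3, 4, 5, 6, 7, 8].
  Class 4 (3 blocks): {3,6,7}; {0,2,4}; {1,5,8}. Points covered: [0, 1, 2, 3, 4, 5, 6, 7, 8].
All classes full (size 3)? YES. All classes cover every point? YES.
Resolvable? YES.

YES


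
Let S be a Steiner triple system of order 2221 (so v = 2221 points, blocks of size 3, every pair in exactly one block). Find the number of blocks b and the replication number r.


An STS(v) is a 2-(v, 3, 1) BIBD: block size k = 3, λ = 1.
Replication: r(k − 1) = λ(v − 1) ⇒ r·2 = 2221 − 1 = 2220 ⇒ r = 1110.
Block count: b = v(v − 1)/6 = 2221·2220/6 = 4930620/6 = 821770.

r = 1110, b = 821770.


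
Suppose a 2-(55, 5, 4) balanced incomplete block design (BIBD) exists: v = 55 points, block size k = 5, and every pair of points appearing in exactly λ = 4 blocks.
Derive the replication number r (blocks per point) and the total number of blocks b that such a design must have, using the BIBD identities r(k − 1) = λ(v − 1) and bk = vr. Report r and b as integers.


Any 2-(v, k, λ) BIBD satisfies two necessary conditions:
  (i)  Each point sits in r blocks, and counting incidences through any fixed point gives r(k − 1) = λ(v − 1), so r = λ(v − 1)/(k − 1).
  (ii) Total incidences bk = vr, so b = vr/k.
Step 1: r = λ(v − 1)/(k − 1) = 4·(55 − 1)/(5 − 1) = 4·54/4 = 216/4 = 54.
Step 2: b = vr/k = 55·54/5 = 2970/5 = 594.
Check integrality: r = 54 ∈ Z ✓, b = 594 ∈ Z ✓.
(These identities are necessary conditions: they determine r and b for any design with these parameters, but do not by themselves prove that one exists.)

r = 54, b = 594.


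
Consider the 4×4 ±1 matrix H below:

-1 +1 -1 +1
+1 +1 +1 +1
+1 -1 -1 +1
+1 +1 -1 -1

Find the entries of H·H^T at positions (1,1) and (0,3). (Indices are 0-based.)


Row 0 of H: [-1, 1, -1, 1].
Row 1 of H: [1, 1, 1, 1].
Row 3 of H: [1, 1, -1, -1].
(H·H^T)[1][1] = Σ_j H[1][j]·H[1][j] = (1)² + (1)² + (1)² + (1)² = 1 + 1 + 1 + 1 = 4.
(H·H^T)[0][3] = Σ_j H[0][j]·H[3][j] = (-1)·(1) + (1)·(1) + (-1)·(-1) + (1)·(-1) = -1 + 1 + 1 + -1 = 0.
So rows 0 and 3 are orthogonal; the diagonal entry equals n = 4.

(1,1) entry = 4; (0,3) entry = 0.


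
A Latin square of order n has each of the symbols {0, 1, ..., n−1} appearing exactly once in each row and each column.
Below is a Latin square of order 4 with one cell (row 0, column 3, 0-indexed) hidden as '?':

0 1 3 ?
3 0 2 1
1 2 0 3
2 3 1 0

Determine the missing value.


Row 0 contains symbols [0, 1, 3] — missing [2].
Column 3 contains symbols [0, 1, 3] — missing [2].
The missing symbol must appear in both missing sets; intersection = [2].
Therefore the hidden value is 2.

Missing value = 2.


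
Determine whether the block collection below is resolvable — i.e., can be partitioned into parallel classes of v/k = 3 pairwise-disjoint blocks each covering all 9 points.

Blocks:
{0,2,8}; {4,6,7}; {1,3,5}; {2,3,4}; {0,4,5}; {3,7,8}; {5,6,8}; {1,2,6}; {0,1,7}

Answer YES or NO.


v = 9, block size k = 3, number of blocks = 9.
For resolvability, blocks must partition into parallel classes of size v/k = 3.
Total blocks must therefore be a multiple of 3: 9 = 3·3 + 0 ⇒ divisible ✓.
Greedy packing gives 3 candidate class(es). Each should be a full parallel class (size 3, covers all 9 points).
  Class 1 (3 blocks): {0,2,8}; {4,6,7}; {1,3,5}. Points covered: [0, 1, 2, 3, 4, 5, 6, 7, 8].
  Class 2 (3 blocks): {2,3,4}; {5,6,8}; {0,1,7}. Points covered: [0, 1, 2, 3, 4, 5, 6, 7, 8].
  Class 3 (3 blocks): {0,4,5}; {3,7,8}; {1,2,6}. Points covered: [0, 1, 2, 3, 4, 5, 6, 7, 8].
All classes full (size 3)? YES. All classes cover every point? YES.
Resolvable? YES.

YES
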